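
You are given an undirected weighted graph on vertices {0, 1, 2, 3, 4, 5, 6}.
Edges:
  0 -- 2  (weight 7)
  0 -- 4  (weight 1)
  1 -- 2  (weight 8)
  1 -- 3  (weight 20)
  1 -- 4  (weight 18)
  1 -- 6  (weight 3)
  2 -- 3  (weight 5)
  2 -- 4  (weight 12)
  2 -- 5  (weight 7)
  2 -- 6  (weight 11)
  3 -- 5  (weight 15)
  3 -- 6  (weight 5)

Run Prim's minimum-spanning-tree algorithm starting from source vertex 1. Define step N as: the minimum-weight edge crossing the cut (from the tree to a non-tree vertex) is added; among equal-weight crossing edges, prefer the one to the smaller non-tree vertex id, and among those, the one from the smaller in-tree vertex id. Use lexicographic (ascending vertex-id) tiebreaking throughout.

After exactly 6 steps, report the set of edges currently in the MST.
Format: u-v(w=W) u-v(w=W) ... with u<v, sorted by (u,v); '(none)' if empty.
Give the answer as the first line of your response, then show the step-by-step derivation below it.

0-2(w=7) 0-4(w=1) 1-6(w=3) 2-3(w=5) 2-5(w=7) 3-6(w=5)

step 1: add edge 1-6 (w=3); MST = {1-6(w=3)}
step 2: add edge 3-6 (w=5); MST = {1-6(w=3) 3-6(w=5)}
step 3: add edge 2-3 (w=5); MST = {1-6(w=3) 2-3(w=5) 3-6(w=5)}
step 4: add edge 0-2 (w=7); MST = {0-2(w=7) 1-6(w=3) 2-3(w=5) 3-6(w=5)}
step 5: add edge 0-4 (w=1); MST = {0-2(w=7) 0-4(w=1) 1-6(w=3) 2-3(w=5) 3-6(w=5)}
step 6: add edge 2-5 (w=7); MST = {0-2(w=7) 0-4(w=1) 1-6(w=3) 2-3(w=5) 2-5(w=7) 3-6(w=5)}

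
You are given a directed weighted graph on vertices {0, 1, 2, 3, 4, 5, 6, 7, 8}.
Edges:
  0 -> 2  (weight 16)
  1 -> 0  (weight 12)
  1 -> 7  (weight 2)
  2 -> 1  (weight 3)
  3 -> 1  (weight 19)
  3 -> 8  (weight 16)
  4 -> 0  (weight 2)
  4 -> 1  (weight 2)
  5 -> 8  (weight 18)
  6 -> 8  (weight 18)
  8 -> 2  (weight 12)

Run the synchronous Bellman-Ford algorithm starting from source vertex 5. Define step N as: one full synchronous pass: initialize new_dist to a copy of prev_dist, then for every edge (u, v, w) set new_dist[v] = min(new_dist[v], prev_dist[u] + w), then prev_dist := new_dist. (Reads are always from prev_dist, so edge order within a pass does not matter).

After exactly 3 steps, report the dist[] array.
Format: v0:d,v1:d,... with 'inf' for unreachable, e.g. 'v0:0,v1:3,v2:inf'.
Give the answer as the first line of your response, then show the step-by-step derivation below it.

v0:inf,v1:33,v2:30,v3:inf,v4:inf,v5:0,v6:inf,v7:inf,v8:18

step 1: dist = v0:inf,v1:inf,v2:inf,v3:inf,v4:inf,v5:0,v6:inf,v7:inf,v8:18
step 2: dist = v0:inf,v1:inf,v2:30,v3:inf,v4:inf,v5:0,v6:inf,v7:inf,v8:18
step 3: dist = v0:inf,v1:33,v2:30,v3:inf,v4:inf,v5:0,v6:inf,v7:inf,v8:18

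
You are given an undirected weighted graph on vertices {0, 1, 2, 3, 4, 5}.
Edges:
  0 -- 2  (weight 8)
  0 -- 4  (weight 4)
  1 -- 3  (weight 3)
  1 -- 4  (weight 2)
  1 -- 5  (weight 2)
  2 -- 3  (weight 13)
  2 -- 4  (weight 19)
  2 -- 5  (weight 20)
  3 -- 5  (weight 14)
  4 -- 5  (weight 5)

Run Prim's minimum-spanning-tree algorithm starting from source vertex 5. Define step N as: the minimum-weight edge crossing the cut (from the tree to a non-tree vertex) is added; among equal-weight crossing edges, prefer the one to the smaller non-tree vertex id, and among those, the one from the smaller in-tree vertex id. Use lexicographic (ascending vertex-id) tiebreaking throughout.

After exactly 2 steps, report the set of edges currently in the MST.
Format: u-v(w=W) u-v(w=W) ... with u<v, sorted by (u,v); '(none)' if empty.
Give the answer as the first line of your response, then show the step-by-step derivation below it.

1-4(w=2) 1-5(w=2)

step 1: add edge 1-5 (w=2); MST = {1-5(w=2)}
step 2: add edge 1-4 (w=2); MST = {1-4(w=2) 1-5(w=2)}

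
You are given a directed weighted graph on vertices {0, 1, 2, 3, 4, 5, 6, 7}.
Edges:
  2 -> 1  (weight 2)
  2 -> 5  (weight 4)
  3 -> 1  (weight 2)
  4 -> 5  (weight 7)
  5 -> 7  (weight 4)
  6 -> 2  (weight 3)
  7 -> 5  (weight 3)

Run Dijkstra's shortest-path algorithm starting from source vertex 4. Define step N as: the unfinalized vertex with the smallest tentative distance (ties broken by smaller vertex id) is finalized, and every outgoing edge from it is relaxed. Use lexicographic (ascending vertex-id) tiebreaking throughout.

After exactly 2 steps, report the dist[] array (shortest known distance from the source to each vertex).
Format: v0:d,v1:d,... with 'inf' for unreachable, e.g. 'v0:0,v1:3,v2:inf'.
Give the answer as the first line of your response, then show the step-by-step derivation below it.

v0:inf,v1:inf,v2:inf,v3:inf,v4:0,v5:7,v6:inf,v7:11

step 1: dist = v0:inf,v1:inf,v2:inf,v3:inf,v4:0,v5:7,v6:inf,v7:inf
step 2: dist = v0:inf,v1:inf,v2:inf,v3:inf,v4:0,v5:7,v6:inf,v7:11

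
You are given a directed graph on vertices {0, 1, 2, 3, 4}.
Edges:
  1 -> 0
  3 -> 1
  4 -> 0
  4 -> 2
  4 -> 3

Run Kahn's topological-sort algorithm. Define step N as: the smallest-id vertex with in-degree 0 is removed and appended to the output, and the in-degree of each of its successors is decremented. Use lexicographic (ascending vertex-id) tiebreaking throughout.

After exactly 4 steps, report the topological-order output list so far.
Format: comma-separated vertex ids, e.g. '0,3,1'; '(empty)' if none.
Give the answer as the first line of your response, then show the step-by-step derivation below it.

4,2,3,1

step 1: output 4; order=[4]; indeg=(1,1,0,0,0)
step 2: output 2; order=[4,2]; indeg=(1,1,0,0,0)
step 3: output 3; order=[4,2,3]; indeg=(1,0,0,0,0)
step 4: output 1; order=[4,2,3,1]; indeg=(0,0,0,0,0)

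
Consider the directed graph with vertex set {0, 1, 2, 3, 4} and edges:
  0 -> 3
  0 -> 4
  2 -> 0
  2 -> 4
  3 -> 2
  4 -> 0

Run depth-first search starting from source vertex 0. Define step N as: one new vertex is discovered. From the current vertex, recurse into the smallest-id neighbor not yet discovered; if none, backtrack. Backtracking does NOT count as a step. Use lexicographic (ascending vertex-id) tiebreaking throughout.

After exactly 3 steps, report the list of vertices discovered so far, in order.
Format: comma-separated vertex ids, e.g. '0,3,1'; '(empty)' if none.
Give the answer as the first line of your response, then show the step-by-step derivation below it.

0,3,2

step 1: discover 0; path=0; order=0
step 2: discover 3; path=0>3; order=0,3
step 3: discover 2; path=0>3>2; order=0,3,2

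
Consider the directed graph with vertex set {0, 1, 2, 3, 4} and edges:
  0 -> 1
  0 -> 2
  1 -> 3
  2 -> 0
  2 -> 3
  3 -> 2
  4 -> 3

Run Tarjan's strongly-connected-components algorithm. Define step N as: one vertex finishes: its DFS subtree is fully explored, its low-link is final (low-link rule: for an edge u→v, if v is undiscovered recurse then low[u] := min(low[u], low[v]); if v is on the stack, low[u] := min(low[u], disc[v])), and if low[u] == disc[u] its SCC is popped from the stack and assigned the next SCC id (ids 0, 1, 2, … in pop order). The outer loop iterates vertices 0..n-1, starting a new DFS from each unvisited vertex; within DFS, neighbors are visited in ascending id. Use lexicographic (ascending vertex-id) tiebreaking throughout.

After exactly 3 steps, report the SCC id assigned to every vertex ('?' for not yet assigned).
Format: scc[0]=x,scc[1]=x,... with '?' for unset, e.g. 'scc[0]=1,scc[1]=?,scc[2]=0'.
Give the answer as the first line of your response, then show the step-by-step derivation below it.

scc[0]=?,scc[1]=?,scc[2]=?,scc[3]=?,scc[4]=?

step 1: low=(low[0]=0,low[1]=1,low[2]=0,low[3]=2,low[4]=?); scc=(scc[0]=?,scc[1]=?,scc[2]=?,scc[3]=?,scc[4]=?)
step 2: low=(low[0]=0,low[1]=1,low[2]=0,low[3]=0,low[4]=?); scc=(scc[0]=?,scc[1]=?,scc[2]=?,scc[3]=?,scc[4]=?)
step 3: low=(low[0]=0,low[1]=0,low[2]=0,low[3]=0,low[4]=?); scc=(scc[0]=?,scc[1]=?,scc[2]=?,scc[3]=?,scc[4]=?)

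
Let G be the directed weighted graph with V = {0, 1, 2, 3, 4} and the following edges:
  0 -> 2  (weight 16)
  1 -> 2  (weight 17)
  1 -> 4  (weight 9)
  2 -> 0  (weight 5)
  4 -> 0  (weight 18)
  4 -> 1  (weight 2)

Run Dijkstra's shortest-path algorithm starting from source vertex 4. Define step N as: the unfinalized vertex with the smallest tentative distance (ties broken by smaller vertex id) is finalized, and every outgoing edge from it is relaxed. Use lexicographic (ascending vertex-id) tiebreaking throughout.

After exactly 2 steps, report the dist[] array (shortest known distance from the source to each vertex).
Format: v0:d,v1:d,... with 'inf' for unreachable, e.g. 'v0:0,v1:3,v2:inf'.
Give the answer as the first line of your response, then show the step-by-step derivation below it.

v0:18,v1:2,v2:19,v3:inf,v4:0

step 1: dist = v0:18,v1:2,v2:inf,v3:inf,v4:0
step 2: dist = v0:18,v1:2,v2:19,v3:inf,v4:0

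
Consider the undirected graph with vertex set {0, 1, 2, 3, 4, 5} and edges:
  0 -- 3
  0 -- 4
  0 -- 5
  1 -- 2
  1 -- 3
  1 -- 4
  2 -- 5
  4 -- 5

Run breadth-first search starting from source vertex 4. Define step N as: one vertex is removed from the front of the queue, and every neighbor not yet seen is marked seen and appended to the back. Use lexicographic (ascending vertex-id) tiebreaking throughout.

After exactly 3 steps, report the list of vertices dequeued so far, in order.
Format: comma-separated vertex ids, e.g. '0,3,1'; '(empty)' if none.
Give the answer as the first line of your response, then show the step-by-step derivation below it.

4,0,1

step 1: dequeue 4; queue=[0,1,5]; order=4
step 2: dequeue 0; queue=[1,5,3]; order=4,0
step 3: dequeue 1; queue=[5,3,2]; order=4,0,1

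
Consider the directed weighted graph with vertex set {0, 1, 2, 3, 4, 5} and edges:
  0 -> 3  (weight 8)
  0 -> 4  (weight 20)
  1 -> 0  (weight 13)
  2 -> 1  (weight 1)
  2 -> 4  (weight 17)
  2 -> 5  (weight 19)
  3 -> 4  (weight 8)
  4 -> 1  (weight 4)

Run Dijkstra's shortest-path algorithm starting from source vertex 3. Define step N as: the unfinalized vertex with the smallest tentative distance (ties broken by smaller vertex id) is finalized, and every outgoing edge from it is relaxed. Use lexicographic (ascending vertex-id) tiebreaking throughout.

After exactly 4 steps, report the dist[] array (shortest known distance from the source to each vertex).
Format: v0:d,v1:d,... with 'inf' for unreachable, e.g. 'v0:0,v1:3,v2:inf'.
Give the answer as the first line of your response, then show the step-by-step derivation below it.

v0:25,v1:12,v2:inf,v3:0,v4:8,v5:inf

step 1: dist = v0:inf,v1:inf,v2:inf,v3:0,v4:8,v5:inf
step 2: dist = v0:inf,v1:12,v2:inf,v3:0,v4:8,v5:inf
step 3: dist = v0:25,v1:12,v2:inf,v3:0,v4:8,v5:inf
step 4: dist = v0:25,v1:12,v2:inf,v3:0,v4:8,v5:inf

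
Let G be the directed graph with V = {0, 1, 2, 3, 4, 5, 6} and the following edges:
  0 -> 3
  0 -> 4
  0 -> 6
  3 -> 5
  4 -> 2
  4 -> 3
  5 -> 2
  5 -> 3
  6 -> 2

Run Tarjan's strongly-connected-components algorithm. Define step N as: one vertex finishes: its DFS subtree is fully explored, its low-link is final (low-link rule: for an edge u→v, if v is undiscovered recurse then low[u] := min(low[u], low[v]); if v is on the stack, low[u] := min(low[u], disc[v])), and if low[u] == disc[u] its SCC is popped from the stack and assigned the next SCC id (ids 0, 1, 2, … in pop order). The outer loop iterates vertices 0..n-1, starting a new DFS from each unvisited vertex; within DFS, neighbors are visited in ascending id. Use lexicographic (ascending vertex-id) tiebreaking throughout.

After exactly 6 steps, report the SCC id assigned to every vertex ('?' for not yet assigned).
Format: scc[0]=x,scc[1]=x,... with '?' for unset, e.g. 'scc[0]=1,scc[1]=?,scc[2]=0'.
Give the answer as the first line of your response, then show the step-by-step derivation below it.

scc[0]=4,scc[1]=?,scc[2]=0,scc[3]=1,scc[4]=2,scc[5]=1,scc[6]=3

step 1: low=(low[0]=0,low[1]=?,low[2]=3,low[3]=1,low[4]=?,low[5]=2,low[6]=?); scc=(scc[0]=?,scc[1]=?,scc[2]=0,scc[3]=?,scc[4]=?,scc[5]=?,scc[6]=?)
step 2: low=(low[0]=0,low[1]=?,low[2]=3,low[3]=1,low[4]=?,low[5]=1,low[6]=?); scc=(scc[0]=?,scc[1]=?,scc[2]=0,scc[3]=?,scc[4]=?,scc[5]=?,scc[6]=?)
step 3: low=(low[0]=0,low[1]=?,low[2]=3,low[3]=1,low[4]=?,low[5]=1,low[6]=?); scc=(scc[0]=?,scc[1]=?,scc[2]=0,scc[3]=1,scc[4]=?,scc[5]=1,scc[6]=?)
step 4: low=(low[0]=0,low[1]=?,low[2]=3,low[3]=1,low[4]=4,low[5]=1,low[6]=?); scc=(scc[0]=?,scc[1]=?,scc[2]=0,scc[3]=1,scc[4]=2,scc[5]=1,scc[6]=?)
step 5: low=(low[0]=0,low[1]=?,low[2]=3,low[3]=1,low[4]=4,low[5]=1,low[6]=5); scc=(scc[0]=?,scc[1]=?,scc[2]=0,scc[3]=1,scc[4]=2,scc[5]=1,scc[6]=3)
step 6: low=(low[0]=0,low[1]=?,low[2]=3,low[3]=1,low[4]=4,low[5]=1,low[6]=5); scc=(scc[0]=4,scc[1]=?,scc[2]=0,scc[3]=1,scc[4]=2,scc[5]=1,scc[6]=3)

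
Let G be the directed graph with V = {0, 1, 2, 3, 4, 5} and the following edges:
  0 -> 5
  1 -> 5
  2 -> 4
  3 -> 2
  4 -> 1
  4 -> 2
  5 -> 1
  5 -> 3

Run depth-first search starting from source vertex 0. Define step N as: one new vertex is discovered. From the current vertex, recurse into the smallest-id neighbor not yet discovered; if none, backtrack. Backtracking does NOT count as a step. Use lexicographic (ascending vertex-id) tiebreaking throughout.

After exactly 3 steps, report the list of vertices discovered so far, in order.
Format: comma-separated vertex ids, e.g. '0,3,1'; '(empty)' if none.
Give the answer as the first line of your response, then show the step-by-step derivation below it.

0,5,1

step 1: discover 0; path=0; order=0
step 2: discover 5; path=0>5; order=0,5
step 3: discover 1; path=0>5>1; order=0,5,1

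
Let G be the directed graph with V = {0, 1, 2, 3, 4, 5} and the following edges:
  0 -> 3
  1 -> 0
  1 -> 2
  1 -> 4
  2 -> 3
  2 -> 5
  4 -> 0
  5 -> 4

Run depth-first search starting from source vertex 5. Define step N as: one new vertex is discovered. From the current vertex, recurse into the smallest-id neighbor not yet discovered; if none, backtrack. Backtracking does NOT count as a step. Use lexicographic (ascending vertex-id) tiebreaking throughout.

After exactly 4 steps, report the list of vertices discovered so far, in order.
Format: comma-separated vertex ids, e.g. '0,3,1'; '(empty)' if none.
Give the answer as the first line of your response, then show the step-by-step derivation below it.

5,4,0,3

step 1: discover 5; path=5; order=5
step 2: discover 4; path=5>4; order=5,4
step 3: discover 0; path=5>4>0; order=5,4,0
step 4: discover 3; path=5>4>0>3; order=5,4,0,3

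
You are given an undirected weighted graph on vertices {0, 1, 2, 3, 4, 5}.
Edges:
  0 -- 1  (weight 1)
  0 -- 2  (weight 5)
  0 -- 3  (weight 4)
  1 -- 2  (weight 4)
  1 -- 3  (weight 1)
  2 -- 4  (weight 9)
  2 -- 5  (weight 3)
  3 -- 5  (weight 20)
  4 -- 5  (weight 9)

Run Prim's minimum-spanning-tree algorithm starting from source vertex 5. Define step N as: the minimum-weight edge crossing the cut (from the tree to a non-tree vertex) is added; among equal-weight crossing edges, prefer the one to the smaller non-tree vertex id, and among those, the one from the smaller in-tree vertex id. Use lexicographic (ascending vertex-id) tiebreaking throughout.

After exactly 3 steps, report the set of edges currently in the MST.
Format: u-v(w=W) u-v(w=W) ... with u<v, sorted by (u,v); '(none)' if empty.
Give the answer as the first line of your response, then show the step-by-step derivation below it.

0-1(w=1) 1-2(w=4) 2-5(w=3)

step 1: add edge 2-5 (w=3); MST = {2-5(w=3)}
step 2: add edge 1-2 (w=4); MST = {1-2(w=4) 2-5(w=3)}
step 3: add edge 0-1 (w=1); MST = {0-1(w=1) 1-2(w=4) 2-5(w=3)}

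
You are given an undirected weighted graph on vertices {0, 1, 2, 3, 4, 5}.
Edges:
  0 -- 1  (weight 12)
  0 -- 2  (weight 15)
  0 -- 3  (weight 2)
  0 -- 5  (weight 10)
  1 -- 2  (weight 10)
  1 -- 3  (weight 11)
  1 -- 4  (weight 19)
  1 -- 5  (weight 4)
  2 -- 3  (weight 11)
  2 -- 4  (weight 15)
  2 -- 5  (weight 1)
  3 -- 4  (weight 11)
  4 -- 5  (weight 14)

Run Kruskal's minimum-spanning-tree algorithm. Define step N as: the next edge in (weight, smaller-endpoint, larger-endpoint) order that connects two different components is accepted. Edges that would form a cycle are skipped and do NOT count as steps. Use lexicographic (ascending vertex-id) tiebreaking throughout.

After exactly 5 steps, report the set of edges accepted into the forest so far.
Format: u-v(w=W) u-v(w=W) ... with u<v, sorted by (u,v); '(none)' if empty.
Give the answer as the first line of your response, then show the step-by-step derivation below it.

0-3(w=2) 0-5(w=10) 1-5(w=4) 2-5(w=1) 3-4(w=11)

step 1: add edge 2-5 (w=1); MST = {2-5(w=1)}
step 2: add edge 0-3 (w=2); MST = {0-3(w=2) 2-5(w=1)}
step 3: add edge 1-5 (w=4); MST = {0-3(w=2) 1-5(w=4) 2-5(w=1)}
step 4: add edge 0-5 (w=10); MST = {0-3(w=2) 0-5(w=10) 1-5(w=4) 2-5(w=1)}
step 5: add edge 3-4 (w=11); MST = {0-3(w=2) 0-5(w=10) 1-5(w=4) 2-5(w=1) 3-4(w=11)}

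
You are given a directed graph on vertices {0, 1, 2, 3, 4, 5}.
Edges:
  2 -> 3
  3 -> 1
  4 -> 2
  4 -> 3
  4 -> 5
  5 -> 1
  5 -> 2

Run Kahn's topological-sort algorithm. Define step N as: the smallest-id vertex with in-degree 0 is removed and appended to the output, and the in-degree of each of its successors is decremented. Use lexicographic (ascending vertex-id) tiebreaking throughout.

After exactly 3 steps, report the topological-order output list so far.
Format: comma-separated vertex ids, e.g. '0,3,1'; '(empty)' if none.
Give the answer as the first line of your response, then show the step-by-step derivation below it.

0,4,5

step 1: output 0; order=[0]; indeg=(0,2,2,2,0,1)
step 2: output 4; order=[0,4]; indeg=(0,2,1,1,0,0)
step 3: output 5; order=[0,4,5]; indeg=(0,1,0,1,0,0)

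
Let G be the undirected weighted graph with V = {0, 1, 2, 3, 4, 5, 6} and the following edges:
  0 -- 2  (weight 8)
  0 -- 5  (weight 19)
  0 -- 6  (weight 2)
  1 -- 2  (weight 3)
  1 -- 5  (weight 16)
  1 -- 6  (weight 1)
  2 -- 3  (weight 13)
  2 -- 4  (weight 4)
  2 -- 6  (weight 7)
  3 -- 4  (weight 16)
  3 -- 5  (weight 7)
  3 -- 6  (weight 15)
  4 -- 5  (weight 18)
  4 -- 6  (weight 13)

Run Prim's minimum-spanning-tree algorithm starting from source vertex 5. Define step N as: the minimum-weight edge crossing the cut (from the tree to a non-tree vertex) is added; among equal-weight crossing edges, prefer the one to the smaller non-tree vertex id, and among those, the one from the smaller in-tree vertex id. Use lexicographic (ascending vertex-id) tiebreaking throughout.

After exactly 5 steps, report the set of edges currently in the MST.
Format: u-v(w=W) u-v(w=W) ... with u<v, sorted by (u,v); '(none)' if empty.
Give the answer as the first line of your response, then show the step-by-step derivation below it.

0-6(w=2) 1-2(w=3) 1-6(w=1) 2-3(w=13) 3-5(w=7)

step 1: add edge 3-5 (w=7); MST = {3-5(w=7)}
step 2: add edge 2-3 (w=13); MST = {2-3(w=13) 3-5(w=7)}
step 3: add edge 1-2 (w=3); MST = {1-2(w=3) 2-3(w=13) 3-5(w=7)}
step 4: add edge 1-6 (w=1); MST = {1-2(w=3) 1-6(w=1) 2-3(w=13) 3-5(w=7)}
step 5: add edge 0-6 (w=2); MST = {0-6(w=2) 1-2(w=3) 1-6(w=1) 2-3(w=13) 3-5(w=7)}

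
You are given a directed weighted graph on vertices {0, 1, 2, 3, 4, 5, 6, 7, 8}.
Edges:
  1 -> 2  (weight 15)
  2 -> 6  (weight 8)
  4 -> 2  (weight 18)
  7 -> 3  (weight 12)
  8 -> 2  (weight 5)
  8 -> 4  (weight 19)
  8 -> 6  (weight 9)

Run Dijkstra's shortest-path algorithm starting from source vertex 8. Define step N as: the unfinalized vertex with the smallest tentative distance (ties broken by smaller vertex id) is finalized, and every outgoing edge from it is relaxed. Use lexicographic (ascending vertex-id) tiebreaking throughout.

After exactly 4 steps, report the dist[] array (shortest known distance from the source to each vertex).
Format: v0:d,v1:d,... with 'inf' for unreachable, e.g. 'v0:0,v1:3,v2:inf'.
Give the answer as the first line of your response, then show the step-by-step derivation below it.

v0:inf,v1:inf,v2:5,v3:inf,v4:19,v5:inf,v6:9,v7:inf,v8:0

step 1: dist = v0:inf,v1:inf,v2:5,v3:inf,v4:19,v5:inf,v6:9,v7:inf,v8:0
step 2: dist = v0:inf,v1:inf,v2:5,v3:inf,v4:19,v5:inf,v6:9,v7:inf,v8:0
step 3: dist = v0:inf,v1:inf,v2:5,v3:inf,v4:19,v5:inf,v6:9,v7:inf,v8:0
step 4: dist = v0:inf,v1:inf,v2:5,v3:inf,v4:19,v5:inf,v6:9,v7:inf,v8:0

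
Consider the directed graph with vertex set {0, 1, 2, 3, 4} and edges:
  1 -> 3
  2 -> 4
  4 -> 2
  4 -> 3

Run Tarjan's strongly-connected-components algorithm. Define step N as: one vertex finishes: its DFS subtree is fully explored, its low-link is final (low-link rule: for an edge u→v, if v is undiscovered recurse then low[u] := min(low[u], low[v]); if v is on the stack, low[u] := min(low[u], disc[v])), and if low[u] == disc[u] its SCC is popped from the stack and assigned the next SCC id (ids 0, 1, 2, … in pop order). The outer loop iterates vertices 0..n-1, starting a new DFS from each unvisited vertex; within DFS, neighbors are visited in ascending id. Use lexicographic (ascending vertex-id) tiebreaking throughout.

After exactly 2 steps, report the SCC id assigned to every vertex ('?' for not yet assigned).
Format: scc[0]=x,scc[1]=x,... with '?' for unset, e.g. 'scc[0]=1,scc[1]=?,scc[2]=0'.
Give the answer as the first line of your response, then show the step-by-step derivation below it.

scc[0]=0,scc[1]=?,scc[2]=?,scc[3]=1,scc[4]=?

step 1: low=(low[0]=0,low[1]=?,low[2]=?,low[3]=?,low[4]=?); scc=(scc[0]=0,scc[1]=?,scc[2]=?,scc[3]=?,scc[4]=?)
step 2: low=(low[0]=0,low[1]=1,low[2]=?,low[3]=2,low[4]=?); scc=(scc[0]=0,scc[1]=?,scc[2]=?,scc[3]=1,scc[4]=?)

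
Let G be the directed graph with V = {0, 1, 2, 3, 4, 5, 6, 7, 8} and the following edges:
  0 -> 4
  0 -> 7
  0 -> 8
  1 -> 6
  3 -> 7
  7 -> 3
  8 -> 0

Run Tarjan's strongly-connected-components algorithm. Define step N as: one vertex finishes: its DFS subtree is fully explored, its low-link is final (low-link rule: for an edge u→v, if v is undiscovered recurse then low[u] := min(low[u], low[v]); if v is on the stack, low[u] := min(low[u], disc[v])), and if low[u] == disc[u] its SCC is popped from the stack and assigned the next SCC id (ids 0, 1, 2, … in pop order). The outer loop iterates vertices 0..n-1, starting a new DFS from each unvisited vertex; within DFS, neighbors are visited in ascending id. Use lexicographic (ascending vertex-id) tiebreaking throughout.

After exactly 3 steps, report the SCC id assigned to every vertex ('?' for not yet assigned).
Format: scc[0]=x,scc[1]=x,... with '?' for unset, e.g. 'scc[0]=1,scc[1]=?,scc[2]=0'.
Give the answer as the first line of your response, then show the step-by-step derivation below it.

scc[0]=?,scc[1]=?,scc[2]=?,scc[3]=1,scc[4]=0,scc[5]=?,scc[6]=?,scc[7]=1,scc[8]=?

step 1: low=(low[0]=0,low[1]=?,low[2]=?,low[3]=?,low[4]=1,low[5]=?,low[6]=?,low[7]=?,low[8]=?); scc=(scc[0]=?,scc[1]=?,scc[2]=?,scc[3]=?,scc[4]=0,scc[5]=?,scc[6]=?,scc[7]=?,scc[8]=?)
step 2: low=(low[0]=0,low[1]=?,low[2]=?,low[3]=2,low[4]=1,low[5]=?,low[6]=?,low[7]=2,low[8]=?); scc=(scc[0]=?,scc[1]=?,scc[2]=?,scc[3]=?,scc[4]=0,scc[5]=?,scc[6]=?,scc[7]=?,scc[8]=?)
step 3: low=(low[0]=0,low[1]=?,low[2]=?,low[3]=2,low[4]=1,low[5]=?,low[6]=?,low[7]=2,low[8]=?); scc=(scc[0]=?,scc[1]=?,scc[2]=?,scc[3]=1,scc[4]=0,scc[5]=?,scc[6]=?,scc[7]=1,scc[8]=?)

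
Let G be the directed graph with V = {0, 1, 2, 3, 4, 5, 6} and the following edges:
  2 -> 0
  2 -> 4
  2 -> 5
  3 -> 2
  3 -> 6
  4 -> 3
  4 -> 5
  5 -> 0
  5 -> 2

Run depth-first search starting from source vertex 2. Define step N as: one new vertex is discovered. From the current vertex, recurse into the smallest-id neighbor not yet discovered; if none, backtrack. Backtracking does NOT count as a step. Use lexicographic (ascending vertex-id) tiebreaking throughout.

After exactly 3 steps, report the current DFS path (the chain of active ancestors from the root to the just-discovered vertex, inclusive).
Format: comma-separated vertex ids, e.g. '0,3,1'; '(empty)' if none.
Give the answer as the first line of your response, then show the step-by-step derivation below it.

2,4

step 1: discover 2; path=2; order=2
step 2: discover 0; path=2>0; order=2,0
step 3: discover 4; path=2>4; order=2,0,4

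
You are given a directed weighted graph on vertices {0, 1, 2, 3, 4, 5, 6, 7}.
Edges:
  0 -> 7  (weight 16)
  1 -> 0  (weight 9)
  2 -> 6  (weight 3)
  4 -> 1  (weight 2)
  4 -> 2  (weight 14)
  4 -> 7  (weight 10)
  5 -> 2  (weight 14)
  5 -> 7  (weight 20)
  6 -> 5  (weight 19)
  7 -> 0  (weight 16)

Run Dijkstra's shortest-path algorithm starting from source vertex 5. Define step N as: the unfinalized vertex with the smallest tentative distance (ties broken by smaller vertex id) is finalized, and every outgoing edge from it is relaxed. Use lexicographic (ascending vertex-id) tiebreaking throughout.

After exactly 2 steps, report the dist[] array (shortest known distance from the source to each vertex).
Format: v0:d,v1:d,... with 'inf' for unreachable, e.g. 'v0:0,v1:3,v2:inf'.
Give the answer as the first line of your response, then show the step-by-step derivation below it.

v0:inf,v1:inf,v2:14,v3:inf,v4:inf,v5:0,v6:17,v7:20

step 1: dist = v0:inf,v1:inf,v2:14,v3:inf,v4:inf,v5:0,v6:inf,v7:20
step 2: dist = v0:inf,v1:inf,v2:14,v3:inf,v4:inf,v5:0,v6:17,v7:20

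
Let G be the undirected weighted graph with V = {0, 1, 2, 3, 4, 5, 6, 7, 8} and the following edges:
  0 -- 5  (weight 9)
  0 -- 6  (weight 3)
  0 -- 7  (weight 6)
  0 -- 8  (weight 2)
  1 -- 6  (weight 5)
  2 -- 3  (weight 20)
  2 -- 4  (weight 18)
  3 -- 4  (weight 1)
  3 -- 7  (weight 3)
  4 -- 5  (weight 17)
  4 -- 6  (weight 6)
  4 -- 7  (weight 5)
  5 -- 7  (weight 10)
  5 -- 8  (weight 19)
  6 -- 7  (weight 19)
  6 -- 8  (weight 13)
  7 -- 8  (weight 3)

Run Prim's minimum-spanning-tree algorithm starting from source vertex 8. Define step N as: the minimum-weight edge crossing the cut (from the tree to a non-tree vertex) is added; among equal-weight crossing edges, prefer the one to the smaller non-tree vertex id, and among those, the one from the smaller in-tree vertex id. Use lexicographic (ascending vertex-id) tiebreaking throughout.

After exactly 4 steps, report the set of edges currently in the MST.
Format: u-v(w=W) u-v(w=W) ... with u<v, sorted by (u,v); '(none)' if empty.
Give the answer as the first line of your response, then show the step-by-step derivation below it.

0-6(w=3) 0-8(w=2) 3-7(w=3) 7-8(w=3)

step 1: add edge 0-8 (w=2); MST = {0-8(w=2)}
step 2: add edge 0-6 (w=3); MST = {0-6(w=3) 0-8(w=2)}
step 3: add edge 7-8 (w=3); MST = {0-6(w=3) 0-8(w=2) 7-8(w=3)}
step 4: add edge 3-7 (w=3); MST = {0-6(w=3) 0-8(w=2) 3-7(w=3) 7-8(w=3)}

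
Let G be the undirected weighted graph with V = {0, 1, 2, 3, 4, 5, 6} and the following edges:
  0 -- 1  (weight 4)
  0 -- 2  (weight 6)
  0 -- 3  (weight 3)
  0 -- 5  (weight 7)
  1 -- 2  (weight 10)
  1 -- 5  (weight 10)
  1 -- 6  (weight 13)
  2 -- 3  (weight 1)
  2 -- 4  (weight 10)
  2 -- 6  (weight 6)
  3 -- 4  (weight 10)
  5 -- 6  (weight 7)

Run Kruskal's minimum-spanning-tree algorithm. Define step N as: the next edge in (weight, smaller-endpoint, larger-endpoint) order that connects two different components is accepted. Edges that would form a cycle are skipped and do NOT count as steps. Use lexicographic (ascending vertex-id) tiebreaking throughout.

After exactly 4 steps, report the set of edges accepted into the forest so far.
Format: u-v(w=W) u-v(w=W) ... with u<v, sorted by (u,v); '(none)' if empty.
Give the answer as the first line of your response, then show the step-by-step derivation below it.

0-1(w=4) 0-3(w=3) 2-3(w=1) 2-6(w=6)

step 1: add edge 2-3 (w=1); MST = {2-3(w=1)}
step 2: add edge 0-3 (w=3); MST = {0-3(w=3) 2-3(w=1)}
step 3: add edge 0-1 (w=4); MST = {0-1(w=4) 0-3(w=3) 2-3(w=1)}
step 4: add edge 2-6 (w=6); MST = {0-1(w=4) 0-3(w=3) 2-3(w=1) 2-6(w=6)}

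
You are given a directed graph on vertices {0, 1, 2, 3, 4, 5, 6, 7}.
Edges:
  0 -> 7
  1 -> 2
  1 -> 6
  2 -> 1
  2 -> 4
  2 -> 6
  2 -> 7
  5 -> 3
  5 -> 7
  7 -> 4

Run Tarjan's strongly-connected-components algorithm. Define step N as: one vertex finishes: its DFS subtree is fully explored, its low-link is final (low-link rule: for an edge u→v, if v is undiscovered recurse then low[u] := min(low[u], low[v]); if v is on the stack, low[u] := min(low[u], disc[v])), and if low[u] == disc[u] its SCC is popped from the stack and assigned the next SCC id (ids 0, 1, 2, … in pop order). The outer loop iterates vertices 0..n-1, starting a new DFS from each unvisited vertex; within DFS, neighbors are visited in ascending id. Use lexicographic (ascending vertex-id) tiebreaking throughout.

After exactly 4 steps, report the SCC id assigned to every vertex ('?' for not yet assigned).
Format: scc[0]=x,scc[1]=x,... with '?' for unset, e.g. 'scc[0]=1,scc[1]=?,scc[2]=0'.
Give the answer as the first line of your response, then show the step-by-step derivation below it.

scc[0]=2,scc[1]=?,scc[2]=?,scc[3]=?,scc[4]=0,scc[5]=?,scc[6]=3,scc[7]=1

step 1: low=(low[0]=0,low[1]=?,low[2]=?,low[3]=?,low[4]=2,low[5]=?,low[6]=?,low[7]=1); scc=(scc[0]=?,scc[1]=?,scc[2]=?,scc[3]=?,scc[4]=0,scc[5]=?,scc[6]=?,scc[7]=?)
step 2: low=(low[0]=0,low[1]=?,low[2]=?,low[3]=?,low[4]=2,low[5]=?,low[6]=?,low[7]=1); scc=(scc[0]=?,scc[1]=?,scc[2]=?,scc[3]=?,scc[4]=0,scc[5]=?,scc[6]=?,scc[7]=1)
step 3: low=(low[0]=0,low[1]=?,low[2]=?,low[3]=?,low[4]=2,low[5]=?,low[6]=?,low[7]=1); scc=(scc[0]=2,scc[1]=?,scc[2]=?,scc[3]=?,scc[4]=0,scc[5]=?,scc[6]=?,scc[7]=1)
step 4: low=(low[0]=0,low[1]=3,low[2]=3,low[3]=?,low[4]=2,low[5]=?,low[6]=5,low[7]=1); scc=(scc[0]=2,scc[1]=?,scc[2]=?,scc[3]=?,scc[4]=0,scc[5]=?,scc[6]=3,scc[7]=1)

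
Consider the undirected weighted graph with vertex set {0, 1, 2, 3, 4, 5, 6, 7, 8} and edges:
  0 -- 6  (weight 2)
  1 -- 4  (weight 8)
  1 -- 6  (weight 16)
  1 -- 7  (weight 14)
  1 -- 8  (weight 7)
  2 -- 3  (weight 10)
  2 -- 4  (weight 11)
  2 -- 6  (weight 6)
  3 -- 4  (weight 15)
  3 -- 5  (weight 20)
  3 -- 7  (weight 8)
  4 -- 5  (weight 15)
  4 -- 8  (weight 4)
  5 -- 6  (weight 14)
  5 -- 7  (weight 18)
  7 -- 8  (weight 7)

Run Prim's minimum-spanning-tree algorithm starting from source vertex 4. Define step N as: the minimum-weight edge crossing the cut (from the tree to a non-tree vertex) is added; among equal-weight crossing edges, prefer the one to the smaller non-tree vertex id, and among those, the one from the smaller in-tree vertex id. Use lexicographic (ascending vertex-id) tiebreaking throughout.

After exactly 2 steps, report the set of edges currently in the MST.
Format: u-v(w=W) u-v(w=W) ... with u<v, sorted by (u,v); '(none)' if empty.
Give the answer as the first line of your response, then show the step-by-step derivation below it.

1-8(w=7) 4-8(w=4)

step 1: add edge 4-8 (w=4); MST = {4-8(w=4)}
step 2: add edge 1-8 (w=7); MST = {1-8(w=7) 4-8(w=4)}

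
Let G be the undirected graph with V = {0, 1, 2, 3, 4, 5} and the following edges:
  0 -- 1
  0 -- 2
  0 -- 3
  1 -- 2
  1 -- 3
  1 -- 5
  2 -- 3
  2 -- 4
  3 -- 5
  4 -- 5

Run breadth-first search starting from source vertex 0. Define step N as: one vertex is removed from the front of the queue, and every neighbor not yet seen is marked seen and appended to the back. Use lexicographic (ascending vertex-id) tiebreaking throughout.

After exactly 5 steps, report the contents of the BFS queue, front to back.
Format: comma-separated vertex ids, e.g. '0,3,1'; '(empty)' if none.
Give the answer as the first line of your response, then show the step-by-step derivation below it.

4

step 1: dequeue 0; queue=[1,2,3]; order=0
step 2: dequeue 1; queue=[2,3,5]; order=0,1
step 3: dequeue 2; queue=[3,5,4]; order=0,1,2
step 4: dequeue 3; queue=[5,4]; order=0,1,2,3
step 5: dequeue 5; queue=[4]; order=0,1,2,3,5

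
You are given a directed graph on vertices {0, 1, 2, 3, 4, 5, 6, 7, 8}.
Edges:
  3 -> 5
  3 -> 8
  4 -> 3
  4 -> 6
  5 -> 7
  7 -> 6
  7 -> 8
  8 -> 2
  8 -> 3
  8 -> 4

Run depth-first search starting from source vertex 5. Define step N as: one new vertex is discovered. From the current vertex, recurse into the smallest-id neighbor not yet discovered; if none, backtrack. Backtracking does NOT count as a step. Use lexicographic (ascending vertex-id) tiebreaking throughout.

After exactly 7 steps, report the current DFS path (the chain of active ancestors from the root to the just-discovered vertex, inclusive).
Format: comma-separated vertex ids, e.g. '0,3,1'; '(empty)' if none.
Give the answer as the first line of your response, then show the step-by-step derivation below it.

5,7,8,4

step 1: discover 5; path=5; order=5
step 2: discover 7; path=5>7; order=5,7
step 3: discover 6; path=5>7>6; order=5,7,6
step 4: discover 8; path=5>7>8; order=5,7,6,8
step 5: discover 2; path=5>7>8>2; order=5,7,6,8,2
step 6: discover 3; path=5>7>8>3; order=5,7,6,8,2,3
step 7: discover 4; path=5>7>8>4; order=5,7,6,8,2,3,4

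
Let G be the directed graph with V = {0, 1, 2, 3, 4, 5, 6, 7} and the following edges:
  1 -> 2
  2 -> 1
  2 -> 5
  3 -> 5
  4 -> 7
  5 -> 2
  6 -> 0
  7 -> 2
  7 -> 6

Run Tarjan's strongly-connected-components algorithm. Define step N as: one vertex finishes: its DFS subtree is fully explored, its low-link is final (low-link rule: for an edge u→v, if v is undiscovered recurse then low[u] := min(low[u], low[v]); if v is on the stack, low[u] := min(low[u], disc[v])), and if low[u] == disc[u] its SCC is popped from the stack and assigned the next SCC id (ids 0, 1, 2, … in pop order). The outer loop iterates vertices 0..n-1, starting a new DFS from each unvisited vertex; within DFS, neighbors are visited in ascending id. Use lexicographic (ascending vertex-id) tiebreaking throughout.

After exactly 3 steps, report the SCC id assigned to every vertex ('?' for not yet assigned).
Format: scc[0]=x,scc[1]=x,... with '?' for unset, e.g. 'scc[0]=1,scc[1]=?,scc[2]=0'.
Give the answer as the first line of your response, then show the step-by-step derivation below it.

scc[0]=0,scc[1]=?,scc[2]=?,scc[3]=?,scc[4]=?,scc[5]=?,scc[6]=?,scc[7]=?

step 1: low=(low[0]=0,low[1]=?,low[2]=?,low[3]=?,low[4]=?,low[5]=?,low[6]=?,low[7]=?); scc=(scc[0]=0,scc[1]=?,scc[2]=?,scc[3]=?,scc[4]=?,scc[5]=?,scc[6]=?,scc[7]=?)
step 2: low=(low[0]=0,low[1]=1,low[2]=1,low[3]=?,low[4]=?,low[5]=2,low[6]=?,low[7]=?); scc=(scc[0]=0,scc[1]=?,scc[2]=?,scc[3]=?,scc[4]=?,scc[5]=?,scc[6]=?,scc[7]=?)
step 3: low=(low[0]=0,low[1]=1,low[2]=1,low[3]=?,low[4]=?,low[5]=2,low[6]=?,low[7]=?); scc=(scc[0]=0,scc[1]=?,scc[2]=?,scc[3]=?,scc[4]=?,scc[5]=?,scc[6]=?,scc[7]=?)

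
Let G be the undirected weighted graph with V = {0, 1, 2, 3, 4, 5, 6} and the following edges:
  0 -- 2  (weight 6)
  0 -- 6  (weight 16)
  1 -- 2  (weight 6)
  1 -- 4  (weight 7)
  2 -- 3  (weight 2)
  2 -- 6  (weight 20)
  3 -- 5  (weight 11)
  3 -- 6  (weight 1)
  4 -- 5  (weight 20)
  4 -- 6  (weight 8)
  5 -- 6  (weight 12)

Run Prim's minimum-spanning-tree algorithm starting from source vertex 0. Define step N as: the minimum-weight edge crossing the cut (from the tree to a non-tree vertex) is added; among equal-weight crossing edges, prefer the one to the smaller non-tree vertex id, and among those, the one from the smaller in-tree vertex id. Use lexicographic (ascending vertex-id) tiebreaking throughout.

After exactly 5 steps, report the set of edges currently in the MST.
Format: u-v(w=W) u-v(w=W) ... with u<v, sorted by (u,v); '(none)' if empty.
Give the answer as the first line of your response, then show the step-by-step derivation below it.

0-2(w=6) 1-2(w=6) 1-4(w=7) 2-3(w=2) 3-6(w=1)

step 1: add edge 0-2 (w=6); MST = {0-2(w=6)}
step 2: add edge 2-3 (w=2); MST = {0-2(w=6) 2-3(w=2)}
step 3: add edge 3-6 (w=1); MST = {0-2(w=6) 2-3(w=2) 3-6(w=1)}
step 4: add edge 1-2 (w=6); MST = {0-2(w=6) 1-2(w=6) 2-3(w=2) 3-6(w=1)}
step 5: add edge 1-4 (w=7); MST = {0-2(w=6) 1-2(w=6) 1-4(w=7) 2-3(w=2) 3-6(w=1)}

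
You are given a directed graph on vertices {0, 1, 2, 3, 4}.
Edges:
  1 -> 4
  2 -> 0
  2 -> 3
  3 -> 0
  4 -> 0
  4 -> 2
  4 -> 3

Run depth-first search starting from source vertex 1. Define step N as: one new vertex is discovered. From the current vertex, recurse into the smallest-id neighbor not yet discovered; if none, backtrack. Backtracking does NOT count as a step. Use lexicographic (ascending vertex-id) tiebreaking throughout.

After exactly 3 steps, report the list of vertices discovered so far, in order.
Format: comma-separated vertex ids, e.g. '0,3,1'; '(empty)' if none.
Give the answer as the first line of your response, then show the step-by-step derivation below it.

1,4,0

step 1: discover 1; path=1; order=1
step 2: discover 4; path=1>4; order=1,4
step 3: discover 0; path=1>4>0; order=1,4,0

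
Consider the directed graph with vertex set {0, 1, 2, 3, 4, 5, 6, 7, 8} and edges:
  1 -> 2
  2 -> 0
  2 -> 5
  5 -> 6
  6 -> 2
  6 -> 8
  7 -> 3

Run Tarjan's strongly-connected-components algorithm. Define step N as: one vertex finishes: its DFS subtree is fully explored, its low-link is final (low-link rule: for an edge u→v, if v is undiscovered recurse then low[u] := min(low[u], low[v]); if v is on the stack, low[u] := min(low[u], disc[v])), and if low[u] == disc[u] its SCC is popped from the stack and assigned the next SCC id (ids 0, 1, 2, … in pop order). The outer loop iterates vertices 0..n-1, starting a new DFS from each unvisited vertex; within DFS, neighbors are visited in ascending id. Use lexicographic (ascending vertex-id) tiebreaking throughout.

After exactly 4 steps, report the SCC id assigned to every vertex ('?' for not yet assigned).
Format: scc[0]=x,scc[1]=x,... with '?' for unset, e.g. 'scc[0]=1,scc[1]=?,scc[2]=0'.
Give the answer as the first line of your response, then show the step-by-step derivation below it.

scc[0]=0,scc[1]=?,scc[2]=?,scc[3]=?,scc[4]=?,scc[5]=?,scc[6]=?,scc[7]=?,scc[8]=1

step 1: low=(low[0]=0,low[1]=?,low[2]=?,low[3]=?,low[4]=?,low[5]=?,low[6]=?,low[7]=?,low[8]=?); scc=(scc[0]=0,scc[1]=?,scc[2]=?,scc[3]=?,scc[4]=?,scc[5]=?,scc[6]=?,scc[7]=?,scc[8]=?)
step 2: low=(low[0]=0,low[1]=1,low[2]=2,low[3]=?,low[4]=?,low[5]=3,low[6]=2,low[7]=?,low[8]=5); scc=(scc[0]=0,scc[1]=?,scc[2]=?,scc[3]=?,scc[4]=?,scc[5]=?,scc[6]=?,scc[7]=?,scc[8]=1)
step 3: low=(low[0]=0,low[1]=1,low[2]=2,low[3]=?,low[4]=?,low[5]=3,low[6]=2,low[7]=?,low[8]=5); scc=(scc[0]=0,scc[1]=?,scc[2]=?,scc[3]=?,scc[4]=?,scc[5]=?,scc[6]=?,scc[7]=?,scc[8]=1)
step 4: low=(low[0]=0,low[1]=1,low[2]=2,low[3]=?,low[4]=?,low[5]=2,low[6]=2,low[7]=?,low[8]=5); scc=(scc[0]=0,scc[1]=?,scc[2]=?,scc[3]=?,scc[4]=?,scc[5]=?,scc[6]=?,scc[7]=?,scc[8]=1)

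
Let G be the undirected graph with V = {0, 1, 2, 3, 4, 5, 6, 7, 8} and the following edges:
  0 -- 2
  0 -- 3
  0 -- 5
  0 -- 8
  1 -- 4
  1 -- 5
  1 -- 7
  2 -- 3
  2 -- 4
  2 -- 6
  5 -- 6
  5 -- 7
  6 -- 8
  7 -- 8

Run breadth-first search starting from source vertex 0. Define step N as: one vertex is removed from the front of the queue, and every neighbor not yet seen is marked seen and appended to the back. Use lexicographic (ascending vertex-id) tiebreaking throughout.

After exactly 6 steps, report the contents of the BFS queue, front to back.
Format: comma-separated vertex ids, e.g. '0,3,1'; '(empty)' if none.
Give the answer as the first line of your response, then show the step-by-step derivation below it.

6,1,7

step 1: dequeue 0; queue=[2,3,5,8]; order=0
step 2: dequeue 2; queue=[3,5,8,4,6]; order=0,2
step 3: dequeue 3; queue=[5,8,4,6]; order=0,2,3
step 4: dequeue 5; queue=[8,4,6,1,7]; order=0,2,3,5
step 5: dequeue 8; queue=[4,6,1,7]; order=0,2,3,5,8
step 6: dequeue 4; queue=[6,1,7]; order=0,2,3,5,8,4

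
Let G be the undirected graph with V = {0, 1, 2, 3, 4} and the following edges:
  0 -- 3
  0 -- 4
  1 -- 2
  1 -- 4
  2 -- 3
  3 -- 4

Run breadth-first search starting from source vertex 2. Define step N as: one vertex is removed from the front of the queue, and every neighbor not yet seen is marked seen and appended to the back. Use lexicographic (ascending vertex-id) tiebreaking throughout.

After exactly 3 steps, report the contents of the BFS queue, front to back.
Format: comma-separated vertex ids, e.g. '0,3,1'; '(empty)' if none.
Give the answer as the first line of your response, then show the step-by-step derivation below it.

4,0

step 1: dequeue 2; queue=[1,3]; order=2
step 2: dequeue 1; queue=[3,4]; order=2,1
step 3: dequeue 3; queue=[4,0]; order=2,1,3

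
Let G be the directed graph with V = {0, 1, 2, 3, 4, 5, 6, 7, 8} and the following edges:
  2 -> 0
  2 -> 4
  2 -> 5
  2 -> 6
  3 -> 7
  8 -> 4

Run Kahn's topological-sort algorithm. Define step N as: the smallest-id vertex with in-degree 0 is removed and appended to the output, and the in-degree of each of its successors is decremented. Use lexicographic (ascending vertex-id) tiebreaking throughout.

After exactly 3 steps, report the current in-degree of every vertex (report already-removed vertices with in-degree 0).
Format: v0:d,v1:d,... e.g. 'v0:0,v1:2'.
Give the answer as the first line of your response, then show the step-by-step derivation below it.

v0:0,v1:0,v2:0,v3:0,v4:1,v5:0,v6:0,v7:1,v8:0

step 1: output 1; order=[1]; indeg=(1,0,0,0,2,1,1,1,0)
step 2: output 2; order=[1,2]; indeg=(0,0,0,0,1,0,0,1,0)
step 3: output 0; order=[1,2,0]; indeg=(0,0,0,0,1,0,0,1,0)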